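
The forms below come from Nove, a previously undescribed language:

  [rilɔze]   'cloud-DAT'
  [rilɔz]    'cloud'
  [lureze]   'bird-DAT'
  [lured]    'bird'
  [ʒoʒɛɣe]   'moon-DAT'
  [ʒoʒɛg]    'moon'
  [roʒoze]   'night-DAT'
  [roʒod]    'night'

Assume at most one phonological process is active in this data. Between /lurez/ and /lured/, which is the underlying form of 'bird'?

/lured/

The root 'bird' surfaces as [lureze] and [lured], with a stem-final [z] ~ [d] alternation.
If /z/ were underlying and a rule turned it into [d] in isolation, 'cloud' would also alternate; but it has [z] in both [rilɔze] and [rilɔz].
So /d/ is underlying, and a rule of intervocalic spirantization — voiced stops become fricatives between vowels — gives [z].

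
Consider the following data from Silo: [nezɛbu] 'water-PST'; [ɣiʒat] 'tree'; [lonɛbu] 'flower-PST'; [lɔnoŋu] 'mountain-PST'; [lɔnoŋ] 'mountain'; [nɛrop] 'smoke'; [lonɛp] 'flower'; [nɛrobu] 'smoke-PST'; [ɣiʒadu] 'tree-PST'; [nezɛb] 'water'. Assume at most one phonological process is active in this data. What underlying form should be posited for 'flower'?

In [lonɛbu] and [lonɛp] the final segment of 'flower' alternates: [b] ~ [p].
If /b/ were underlying and a rule turned it into [p] in isolation, 'water' would also alternate; but it has [b] in both [nezɛbu] and [nezɛb].
Therefore /p/ is basic and [b] is derived by intervocalic voicing (voiceless stops become voiced between vowels).
Hence 'flower' is /lonɛp/ underlyingly.

/lonɛp/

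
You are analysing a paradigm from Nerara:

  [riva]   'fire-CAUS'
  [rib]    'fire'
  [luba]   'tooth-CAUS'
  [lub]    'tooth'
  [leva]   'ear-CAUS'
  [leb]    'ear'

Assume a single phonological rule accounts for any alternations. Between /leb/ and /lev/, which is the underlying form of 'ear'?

/lev/

'ear' shows [v] ~ [b] at the end of the stem ([leva] vs [leb]).
The stem 'tooth' ([luba], [lub]) shows [b] unchanged in both environments, so [b] cannot be basic with [v] derived before the CAUS suffix.
Therefore /v/ is basic and [b] is derived by word-final hardening (voiced fricatives become stops word-finally).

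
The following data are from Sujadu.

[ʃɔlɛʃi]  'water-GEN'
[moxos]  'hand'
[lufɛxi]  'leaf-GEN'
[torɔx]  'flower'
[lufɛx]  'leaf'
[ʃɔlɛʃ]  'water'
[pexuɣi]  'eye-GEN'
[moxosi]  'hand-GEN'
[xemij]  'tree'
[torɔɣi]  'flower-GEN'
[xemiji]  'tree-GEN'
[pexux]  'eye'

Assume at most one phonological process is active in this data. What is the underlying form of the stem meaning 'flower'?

In [torɔɣi] and [torɔx] the final segment of 'flower' alternates: [ɣ] ~ [x].
But 'leaf' keeps [x] in both environments ([lufɛxi], [lufɛx]), so there is no rule changing /x/ to [ɣ] before the GEN suffix.
Therefore /ɣ/ is basic and [x] is derived by word-final obstruent devoicing (voiced obstruents become voiceless word-finally).

/torɔɣ/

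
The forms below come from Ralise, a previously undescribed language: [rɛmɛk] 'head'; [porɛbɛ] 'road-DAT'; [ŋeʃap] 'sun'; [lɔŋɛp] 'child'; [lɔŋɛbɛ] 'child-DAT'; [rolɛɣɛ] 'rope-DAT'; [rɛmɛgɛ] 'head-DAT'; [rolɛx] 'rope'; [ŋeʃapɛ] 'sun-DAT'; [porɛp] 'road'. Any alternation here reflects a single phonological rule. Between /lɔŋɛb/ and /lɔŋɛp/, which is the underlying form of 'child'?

/lɔŋɛb/

In [lɔŋɛp] and [lɔŋɛbɛ] the final segment of 'child' alternates: [p] ~ [b].
Compare 'sun', with invariant [p] in [ŋeʃap] and [ŋeʃapɛ]: an analysis with underlying /p/ and a rule producing [b] before the DAT suffix would wrongly predict alternation here too.
The alternation reflects word-final obstruent devoicing: voiced obstruents become voiceless word-finally. /b/ is underlying.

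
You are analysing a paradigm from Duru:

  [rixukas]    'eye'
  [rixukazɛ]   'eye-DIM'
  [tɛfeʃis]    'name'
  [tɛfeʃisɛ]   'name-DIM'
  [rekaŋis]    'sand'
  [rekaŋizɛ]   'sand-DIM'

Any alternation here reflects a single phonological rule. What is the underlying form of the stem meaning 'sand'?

/rekaŋiz/

'sand' shows [s] ~ [z] at the end of the stem ([rekaŋis] vs [rekaŋizɛ]).
But 'name' keeps [s] in both environments ([tɛfeʃis], [tɛfeʃisɛ]), so there is no rule changing /s/ to [z] before the DIM suffix.
The alternation reflects word-final obstruent devoicing: voiced obstruents become voiceless word-finally. /z/ is underlying.
The underlying form of 'sand' is therefore /rekaŋiz/.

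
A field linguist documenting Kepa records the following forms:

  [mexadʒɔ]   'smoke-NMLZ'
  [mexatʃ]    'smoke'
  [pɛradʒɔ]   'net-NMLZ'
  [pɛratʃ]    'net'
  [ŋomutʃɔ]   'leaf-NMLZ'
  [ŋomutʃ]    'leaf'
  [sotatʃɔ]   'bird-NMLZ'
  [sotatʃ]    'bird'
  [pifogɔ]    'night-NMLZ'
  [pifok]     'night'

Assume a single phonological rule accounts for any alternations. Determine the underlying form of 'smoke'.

/mexadʒ/

In [mexadʒɔ] and [mexatʃ] the final segment of 'smoke' alternates: [dʒ] ~ [tʃ].
The stem 'leaf' ([ŋomutʃɔ], [ŋomutʃ]) shows [tʃ] unchanged in both environments, so [tʃ] cannot be basic with [dʒ] derived before the NMLZ suffix.
The alternation reflects word-final obstruent devoicing: voiced obstruents become voiceless word-finally. /dʒ/ is underlying.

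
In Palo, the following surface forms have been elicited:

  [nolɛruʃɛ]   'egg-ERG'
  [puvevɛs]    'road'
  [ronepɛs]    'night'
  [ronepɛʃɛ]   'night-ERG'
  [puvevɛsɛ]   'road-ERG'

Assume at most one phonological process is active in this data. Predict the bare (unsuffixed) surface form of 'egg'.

[nolɛrus]

'night' shows [ʃ] ~ [s] at the end of the stem ([ronepɛʃɛ] vs [ronepɛs]).
But 'road' keeps [s] in both environments ([puvevɛsɛ], [puvevɛs]), so there is no rule changing /s/ to [ʃ] before the ERG suffix.
The underlying segment must be /ʃ/; palato-alveolar /ʃ/ becomes [s] when no front vowel follows, yielding [s] there.
The one attested form of 'egg', [nolɛruʃɛ], shows underlying /nolɛruʃ/. Applying the same rule when no front vowel follows gives [nolɛrus].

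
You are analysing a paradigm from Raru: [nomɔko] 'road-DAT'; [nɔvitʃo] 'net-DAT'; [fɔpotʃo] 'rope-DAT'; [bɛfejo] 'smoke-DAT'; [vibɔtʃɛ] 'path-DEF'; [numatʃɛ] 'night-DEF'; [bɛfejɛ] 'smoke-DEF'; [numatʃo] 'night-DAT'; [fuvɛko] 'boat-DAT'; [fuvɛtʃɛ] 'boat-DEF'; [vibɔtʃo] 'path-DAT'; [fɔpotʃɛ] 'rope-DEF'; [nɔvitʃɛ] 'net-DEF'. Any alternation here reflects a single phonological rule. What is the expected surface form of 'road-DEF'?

[nomɔtʃɛ]

The stem for 'boat' ends in [tʃ] in [fuvɛtʃɛ] but [k] in [fuvɛko].
Compare 'night', with invariant [tʃ] in [numatʃɛ] and [numatʃo]: an analysis with underlying /tʃ/ and a rule producing [k] before the DAT suffix would wrongly predict alternation here too.
So /k/ is underlying, and a rule of palatalization before a front vowel — /k/ becomes palato-alveolar [tʃ] before a front vowel — gives [tʃ].
The one attested form of 'road', [nomɔko], shows underlying /nomɔk/. Applying the same rule before a front vowel gives [nomɔtʃɛ].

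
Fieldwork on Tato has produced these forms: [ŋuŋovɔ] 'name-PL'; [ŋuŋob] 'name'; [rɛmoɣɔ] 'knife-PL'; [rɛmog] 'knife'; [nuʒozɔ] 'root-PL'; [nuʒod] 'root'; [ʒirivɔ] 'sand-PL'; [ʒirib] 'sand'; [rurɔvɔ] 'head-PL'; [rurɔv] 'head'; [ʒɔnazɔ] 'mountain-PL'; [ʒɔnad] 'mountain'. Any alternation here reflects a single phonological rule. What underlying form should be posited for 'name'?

/ŋuŋob/

'name' shows [v] ~ [b] at the end of the stem ([ŋuŋovɔ] vs [ŋuŋob]).
Compare 'head', with invariant [v] in [rurɔvɔ] and [rurɔv]: an analysis with underlying /v/ and a rule producing [b] in isolation would wrongly predict alternation here too.
Therefore /b/ is basic and [v] is derived by intervocalic spirantization (voiced stops become fricatives between vowels).
Hence 'name' is /ŋuŋob/ underlyingly.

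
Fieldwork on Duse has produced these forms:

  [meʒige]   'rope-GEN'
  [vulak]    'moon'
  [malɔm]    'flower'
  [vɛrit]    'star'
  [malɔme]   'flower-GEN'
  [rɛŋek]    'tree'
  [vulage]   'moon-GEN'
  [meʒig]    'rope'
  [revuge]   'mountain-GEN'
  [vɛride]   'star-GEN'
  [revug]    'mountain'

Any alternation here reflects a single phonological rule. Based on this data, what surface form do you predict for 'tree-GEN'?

[rɛŋege]

'moon' shows [k] ~ [g] at the end of the stem ([vulak] vs [vulage]).
Compare 'rope', with invariant [g] in [meʒig] and [meʒige]: an analysis with underlying /g/ and a rule producing [k] in isolation would wrongly predict alternation here too.
So /k/ is underlying, and a rule of intervocalic voicing — voiceless stops become voiced between vowels — gives [g].
From [rɛŋek] the stem 'tree' is /rɛŋek/; between vowels this yields [rɛŋege].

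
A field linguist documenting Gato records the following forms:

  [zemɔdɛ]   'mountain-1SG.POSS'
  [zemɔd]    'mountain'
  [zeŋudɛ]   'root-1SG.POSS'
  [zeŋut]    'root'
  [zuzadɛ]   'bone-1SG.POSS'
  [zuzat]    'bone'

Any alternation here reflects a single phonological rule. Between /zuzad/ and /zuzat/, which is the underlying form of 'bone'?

In [zuzadɛ] and [zuzat] the final segment of 'bone' alternates: [d] ~ [t].
The stem 'mountain' ([zemɔdɛ], [zemɔd]) shows [d] unchanged in both environments, so [d] cannot be basic with [t] derived in isolation.
So /t/ is underlying, and a rule of intervocalic voicing — voiceless stops become voiced between vowels — gives [d].

/zuzat/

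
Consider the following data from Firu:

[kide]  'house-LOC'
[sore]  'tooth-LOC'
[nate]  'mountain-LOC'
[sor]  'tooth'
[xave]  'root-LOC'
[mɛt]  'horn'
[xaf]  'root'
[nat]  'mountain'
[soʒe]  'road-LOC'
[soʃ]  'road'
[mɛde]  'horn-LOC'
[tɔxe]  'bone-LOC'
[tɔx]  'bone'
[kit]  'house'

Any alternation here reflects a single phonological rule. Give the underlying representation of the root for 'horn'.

/mɛd/

The root 'horn' surfaces as [mɛde] and [mɛt], with a stem-final [d] ~ [t] alternation.
If /t/ were underlying and a rule turned it into [d] before the LOC suffix, 'mountain' would also alternate; but it has [t] in both [nate] and [nat].
So /d/ is underlying, and a rule of word-final obstruent devoicing — voiced obstruents become voiceless word-finally — gives [t].
So 'horn' = /mɛd/.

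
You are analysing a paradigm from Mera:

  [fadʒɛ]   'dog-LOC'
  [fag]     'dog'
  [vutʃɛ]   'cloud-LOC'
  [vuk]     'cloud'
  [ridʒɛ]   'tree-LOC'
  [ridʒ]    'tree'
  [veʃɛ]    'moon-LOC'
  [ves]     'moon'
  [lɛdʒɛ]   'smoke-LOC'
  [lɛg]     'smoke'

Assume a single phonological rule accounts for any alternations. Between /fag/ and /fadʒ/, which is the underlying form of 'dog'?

/fag/

The stem for 'dog' ends in [dʒ] in [fadʒɛ] but [g] in [fag].
But 'tree' keeps [dʒ] in both environments ([ridʒɛ], [ridʒ]), so there is no rule changing /dʒ/ to [g] in isolation.
Therefore /g/ is basic and [dʒ] is derived by palatalization before a front vowel (/k/, /g/ and /s/ become palato-alveolar [tʃ], [dʒ] and [ʃ] before a front vowel).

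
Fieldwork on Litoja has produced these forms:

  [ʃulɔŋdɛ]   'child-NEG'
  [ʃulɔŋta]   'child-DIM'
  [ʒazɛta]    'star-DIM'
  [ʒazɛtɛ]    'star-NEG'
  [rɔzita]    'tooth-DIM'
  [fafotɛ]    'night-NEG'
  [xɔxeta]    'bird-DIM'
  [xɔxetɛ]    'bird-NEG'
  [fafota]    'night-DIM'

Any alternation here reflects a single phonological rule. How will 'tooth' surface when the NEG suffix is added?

[rɔzitɛ]

The NEG morpheme has two allomorphs, [-dɛ] and [-tɛ].
The DIM suffix, which begins with [t], is invariant after every stem; so [t] is not altered by any rule here.
So the underlying form is /-dɛ/, and voiced stops become voiceless after a vowel.
After 'tooth', which ends in a vowel, the suffix surfaces as [-tɛ], giving [rɔzitɛ].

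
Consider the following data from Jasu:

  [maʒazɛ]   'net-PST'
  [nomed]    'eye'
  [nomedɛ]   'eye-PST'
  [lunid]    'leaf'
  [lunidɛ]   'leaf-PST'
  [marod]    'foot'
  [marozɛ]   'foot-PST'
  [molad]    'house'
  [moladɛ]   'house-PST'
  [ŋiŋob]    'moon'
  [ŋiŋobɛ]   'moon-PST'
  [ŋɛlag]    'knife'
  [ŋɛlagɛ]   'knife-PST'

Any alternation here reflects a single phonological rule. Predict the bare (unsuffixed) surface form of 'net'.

The root 'foot' surfaces as [marod] and [marozɛ], with a stem-final [d] ~ [z] alternation.
If /d/ were underlying and a rule turned it into [z] before the PST suffix, 'leaf' would also alternate; but it has [d] in both [lunid] and [lunidɛ].
So /z/ is underlying, and a rule of word-final hardening — voiced fricatives become stops word-finally — gives [d].
From [maʒazɛ] the stem 'net' is /maʒaz/; word-finally this yields [maʒad].

[maʒad]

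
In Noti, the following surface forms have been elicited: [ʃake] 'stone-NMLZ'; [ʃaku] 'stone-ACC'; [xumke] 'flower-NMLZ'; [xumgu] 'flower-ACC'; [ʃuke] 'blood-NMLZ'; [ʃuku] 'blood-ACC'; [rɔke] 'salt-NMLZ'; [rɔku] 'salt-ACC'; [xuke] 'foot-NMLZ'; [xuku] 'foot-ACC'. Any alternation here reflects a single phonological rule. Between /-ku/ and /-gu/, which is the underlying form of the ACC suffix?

/-gu/

The ACC morpheme has two allomorphs, [-gu] and [-ku].
The NMLZ suffix, which begins with [k], is invariant after every stem; so [k] is not altered by any rule here.
The ACC suffix is therefore /-gu/ underlyingly, with post-vocalic devoicing: voiced stops become voiceless after a vowel.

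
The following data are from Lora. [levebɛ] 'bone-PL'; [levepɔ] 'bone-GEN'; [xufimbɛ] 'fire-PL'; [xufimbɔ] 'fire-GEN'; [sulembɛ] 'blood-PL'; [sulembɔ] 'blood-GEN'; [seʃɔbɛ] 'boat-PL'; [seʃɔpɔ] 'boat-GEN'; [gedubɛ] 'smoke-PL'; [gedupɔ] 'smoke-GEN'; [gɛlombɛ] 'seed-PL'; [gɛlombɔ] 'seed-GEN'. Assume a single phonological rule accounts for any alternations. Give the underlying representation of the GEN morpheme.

/-pɔ/

The GEN morpheme has two allomorphs, [-bɔ] and [-pɔ].
By contrast the PL suffix keeps its initial [b] throughout — that segment must be underlying.
The GEN suffix is therefore /-pɔ/ underlyingly, with post-nasal voicing: voiceless stops become voiced after a nasal.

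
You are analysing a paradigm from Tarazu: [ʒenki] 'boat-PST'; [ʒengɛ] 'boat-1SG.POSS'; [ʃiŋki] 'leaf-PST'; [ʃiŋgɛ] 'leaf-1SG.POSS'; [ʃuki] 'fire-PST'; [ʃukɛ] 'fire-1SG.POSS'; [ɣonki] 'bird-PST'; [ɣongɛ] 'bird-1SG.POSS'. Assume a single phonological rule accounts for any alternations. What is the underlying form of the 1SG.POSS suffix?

The 1SG.POSS suffix surfaces as [-gɛ] and [-kɛ], depending on the final segment of the stem.
By contrast the PST suffix keeps its initial [k] throughout — that segment must be underlying.
So the underlying form is /-gɛ/, and voiced stops become voiceless after a vowel.

/-gɛ/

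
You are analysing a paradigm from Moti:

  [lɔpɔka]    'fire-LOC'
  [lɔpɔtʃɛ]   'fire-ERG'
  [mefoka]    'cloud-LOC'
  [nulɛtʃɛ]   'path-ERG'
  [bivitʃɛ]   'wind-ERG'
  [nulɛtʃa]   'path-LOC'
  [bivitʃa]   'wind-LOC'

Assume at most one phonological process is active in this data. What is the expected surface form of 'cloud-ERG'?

[mefotʃɛ]

'fire' shows [k] ~ [tʃ] at the end of the stem ([lɔpɔka] vs [lɔpɔtʃɛ]).
The stem 'wind' ([bivitʃa], [bivitʃɛ]) shows [tʃ] unchanged in both environments, so [tʃ] cannot be basic with [k] derived before the LOC suffix.
The underlying segment must be /k/; /k/ becomes palato-alveolar [tʃ] before a front vowel, yielding [tʃ] there.
The one attested form of 'cloud', [mefoka], shows underlying /mefok/. Applying the same rule before a front vowel gives [mefotʃɛ].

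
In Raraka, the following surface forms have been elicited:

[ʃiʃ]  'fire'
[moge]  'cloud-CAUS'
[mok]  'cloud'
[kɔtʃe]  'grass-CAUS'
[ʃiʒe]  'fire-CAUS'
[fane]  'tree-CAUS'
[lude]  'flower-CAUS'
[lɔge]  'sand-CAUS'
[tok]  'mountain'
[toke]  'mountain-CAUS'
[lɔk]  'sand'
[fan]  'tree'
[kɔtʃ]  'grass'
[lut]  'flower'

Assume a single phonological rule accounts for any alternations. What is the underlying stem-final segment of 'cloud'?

In [mok] and [moge] the final segment of 'cloud' alternates: [k] ~ [g].
Compare 'mountain', with invariant [k] in [tok] and [toke]: an analysis with underlying /k/ and a rule producing [g] before the CAUS suffix would wrongly predict alternation here too.
Therefore /g/ is basic and [k] is derived by word-final obstruent devoicing (voiced obstruents become voiceless word-finally).

/g/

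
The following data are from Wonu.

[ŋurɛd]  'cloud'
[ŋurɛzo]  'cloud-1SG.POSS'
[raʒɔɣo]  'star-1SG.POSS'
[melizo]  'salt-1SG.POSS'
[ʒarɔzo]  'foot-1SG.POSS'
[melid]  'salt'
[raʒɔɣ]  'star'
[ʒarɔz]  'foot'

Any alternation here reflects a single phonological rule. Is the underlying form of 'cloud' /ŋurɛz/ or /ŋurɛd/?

/ŋurɛd/

'cloud' shows [d] ~ [z] at the end of the stem ([ŋurɛd] vs [ŋurɛzo]).
Compare 'foot', with invariant [z] in [ʒarɔz] and [ʒarɔzo]: an analysis with underlying /z/ and a rule producing [d] in isolation would wrongly predict alternation here too.
So /d/ is underlying, and a rule of intervocalic spirantization — voiced stops become fricatives between vowels — gives [z].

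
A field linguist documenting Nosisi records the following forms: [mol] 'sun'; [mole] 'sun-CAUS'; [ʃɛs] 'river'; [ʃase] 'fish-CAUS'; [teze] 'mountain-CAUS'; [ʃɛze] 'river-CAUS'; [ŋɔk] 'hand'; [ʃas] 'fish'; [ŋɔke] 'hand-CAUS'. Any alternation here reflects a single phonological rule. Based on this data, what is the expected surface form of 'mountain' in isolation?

[tes]

In [ʃɛze] and [ʃɛs] the final segment of 'river' alternates: [z] ~ [s].
But 'fish' keeps [s] in both environments ([ʃase], [ʃas]), so there is no rule changing /s/ to [z] before the CAUS suffix.
The alternation reflects word-final obstruent devoicing: voiced obstruents become voiceless word-finally. /z/ is underlying.
The one attested form of 'mountain', [teze], shows underlying /tez/. Applying the same rule word-finally gives [tes].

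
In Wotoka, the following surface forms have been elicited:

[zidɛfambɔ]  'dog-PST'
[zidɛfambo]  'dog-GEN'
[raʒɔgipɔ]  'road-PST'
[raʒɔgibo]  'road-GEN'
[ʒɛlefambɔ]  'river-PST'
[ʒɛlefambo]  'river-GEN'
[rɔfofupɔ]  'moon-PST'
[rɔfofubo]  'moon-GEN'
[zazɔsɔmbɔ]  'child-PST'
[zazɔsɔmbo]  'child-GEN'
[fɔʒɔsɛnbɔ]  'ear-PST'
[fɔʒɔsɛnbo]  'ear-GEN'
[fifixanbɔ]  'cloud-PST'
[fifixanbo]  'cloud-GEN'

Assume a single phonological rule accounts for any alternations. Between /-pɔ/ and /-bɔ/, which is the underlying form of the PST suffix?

/-pɔ/

The PST suffix surfaces as [-bɔ] and [-pɔ], depending on the final segment of the stem.
By contrast the GEN suffix keeps its initial [b] throughout — that segment must be underlying.
So the underlying form is /-pɔ/, and voiceless stops become voiced after a nasal.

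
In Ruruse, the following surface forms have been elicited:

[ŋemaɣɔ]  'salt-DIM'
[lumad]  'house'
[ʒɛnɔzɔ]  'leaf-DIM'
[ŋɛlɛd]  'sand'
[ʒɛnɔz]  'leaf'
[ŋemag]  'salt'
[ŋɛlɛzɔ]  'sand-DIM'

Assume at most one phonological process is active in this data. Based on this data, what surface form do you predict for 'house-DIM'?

[lumazɔ]

'sand' shows [d] ~ [z] at the end of the stem ([ŋɛlɛd] vs [ŋɛlɛzɔ]).
The stem 'leaf' ([ʒɛnɔz], [ʒɛnɔzɔ]) shows [z] unchanged in both environments, so [z] cannot be basic with [d] derived in isolation.
The alternation reflects intervocalic spirantization: voiced stops become fricatives between vowels. /d/ is underlying.
The one attested form of 'house', [lumad], shows underlying /lumad/. Applying the same rule between vowels gives [lumazɔ].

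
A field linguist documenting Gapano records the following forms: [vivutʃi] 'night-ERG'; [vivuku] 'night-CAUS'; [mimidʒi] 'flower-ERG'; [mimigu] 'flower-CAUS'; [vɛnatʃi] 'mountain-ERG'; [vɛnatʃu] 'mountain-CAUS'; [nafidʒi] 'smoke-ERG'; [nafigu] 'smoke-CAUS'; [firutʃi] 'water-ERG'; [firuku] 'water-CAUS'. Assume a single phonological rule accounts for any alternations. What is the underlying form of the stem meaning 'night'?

'night' shows [tʃ] ~ [k] at the end of the stem ([vivutʃi] vs [vivuku]).
If /tʃ/ were underlying and a rule turned it into [k] before the CAUS suffix, 'mountain' would also alternate; but it has [tʃ] in both [vɛnatʃi] and [vɛnatʃu].
The alternation reflects palatalization before a front vowel: /k/ and /g/ become palato-alveolar [tʃ] and [dʒ] before a front vowel. /k/ is underlying.
So 'night' = /vivuk/.

/vivuk/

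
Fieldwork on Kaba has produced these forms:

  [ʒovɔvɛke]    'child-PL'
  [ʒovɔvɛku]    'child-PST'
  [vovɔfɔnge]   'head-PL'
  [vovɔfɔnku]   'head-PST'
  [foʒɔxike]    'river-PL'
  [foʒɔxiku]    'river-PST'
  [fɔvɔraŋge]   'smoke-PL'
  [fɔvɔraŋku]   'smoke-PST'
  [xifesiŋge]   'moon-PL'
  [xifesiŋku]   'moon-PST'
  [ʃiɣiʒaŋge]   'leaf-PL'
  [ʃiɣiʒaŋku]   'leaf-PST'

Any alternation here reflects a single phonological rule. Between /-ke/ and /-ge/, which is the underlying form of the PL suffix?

The PL morpheme has two allomorphs, [-ge] and [-ke].
By contrast the PST suffix keeps its initial [k] throughout — that segment must be underlying.
The PL suffix is therefore /-ge/ underlyingly, with post-vocalic devoicing: voiced stops become voiceless after a vowel.

/-ge/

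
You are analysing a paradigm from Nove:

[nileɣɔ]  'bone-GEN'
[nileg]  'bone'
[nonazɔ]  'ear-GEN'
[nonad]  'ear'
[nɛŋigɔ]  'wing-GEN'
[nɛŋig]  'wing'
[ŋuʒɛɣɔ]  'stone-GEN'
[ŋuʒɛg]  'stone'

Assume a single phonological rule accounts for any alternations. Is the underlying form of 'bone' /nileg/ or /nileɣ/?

/nileɣ/

The stem for 'bone' ends in [ɣ] in [nileɣɔ] but [g] in [nileg].
If /g/ were underlying and a rule turned it into [ɣ] before the GEN suffix, 'wing' would also alternate; but it has [g] in both [nɛŋigɔ] and [nɛŋig].
The alternation reflects word-final hardening: voiced fricatives become stops word-finally. /ɣ/ is underlying.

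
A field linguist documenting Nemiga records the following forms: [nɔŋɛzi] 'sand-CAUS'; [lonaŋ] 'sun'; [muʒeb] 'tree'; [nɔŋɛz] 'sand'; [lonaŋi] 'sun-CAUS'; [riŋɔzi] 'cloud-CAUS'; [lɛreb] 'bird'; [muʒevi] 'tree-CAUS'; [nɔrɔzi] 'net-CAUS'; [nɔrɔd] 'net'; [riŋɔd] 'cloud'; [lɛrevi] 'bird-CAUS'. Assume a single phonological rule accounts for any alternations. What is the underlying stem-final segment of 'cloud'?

The root 'cloud' surfaces as [riŋɔzi] and [riŋɔd], with a stem-final [z] ~ [d] alternation.
The stem 'sand' ([nɔŋɛzi], [nɔŋɛz]) shows [z] unchanged in both environments, so [z] cannot be basic with [d] derived in isolation.
The underlying segment must be /d/; voiced stops become fricatives between vowels, yielding [z] there.

/d/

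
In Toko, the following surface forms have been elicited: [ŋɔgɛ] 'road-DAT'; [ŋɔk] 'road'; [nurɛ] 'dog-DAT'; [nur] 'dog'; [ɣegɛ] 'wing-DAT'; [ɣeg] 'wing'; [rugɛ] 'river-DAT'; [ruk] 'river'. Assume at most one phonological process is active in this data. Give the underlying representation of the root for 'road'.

/ŋɔk/

In [ŋɔgɛ] and [ŋɔk] the final segment of 'road' alternates: [g] ~ [k].
The stem 'wing' ([ɣegɛ], [ɣeg]) shows [g] unchanged in both environments, so [g] cannot be basic with [k] derived in isolation.
The underlying segment must be /k/; voiceless stops become voiced between vowels, yielding [g] there.
Hence 'road' is /ŋɔk/ underlyingly.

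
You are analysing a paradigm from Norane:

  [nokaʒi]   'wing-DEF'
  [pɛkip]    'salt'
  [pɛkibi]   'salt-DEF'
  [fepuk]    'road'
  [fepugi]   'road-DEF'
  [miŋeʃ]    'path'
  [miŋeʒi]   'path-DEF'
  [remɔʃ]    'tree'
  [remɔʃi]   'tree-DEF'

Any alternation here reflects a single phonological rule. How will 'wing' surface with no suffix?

The root 'path' surfaces as [miŋeʃ] and [miŋeʒi], with a stem-final [ʃ] ~ [ʒ] alternation.
But 'tree' keeps [ʃ] in both environments ([remɔʃ], [remɔʃi]), so there is no rule changing /ʃ/ to [ʒ] before the DEF suffix.
Therefore /ʒ/ is basic and [ʃ] is derived by word-final obstruent devoicing (voiced obstruents become voiceless word-finally).
The one attested form of 'wing', [nokaʒi], shows underlying /nokaʒ/. Applying the same rule word-finally gives [nokaʃ].

[nokaʃ]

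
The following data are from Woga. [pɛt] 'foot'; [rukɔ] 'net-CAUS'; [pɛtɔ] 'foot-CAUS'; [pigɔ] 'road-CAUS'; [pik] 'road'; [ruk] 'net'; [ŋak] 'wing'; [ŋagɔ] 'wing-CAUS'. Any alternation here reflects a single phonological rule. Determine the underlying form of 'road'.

/pig/

The root 'road' surfaces as [pigɔ] and [pik], with a stem-final [g] ~ [k] alternation.
If /k/ were underlying and a rule turned it into [g] before the CAUS suffix, 'net' would also alternate; but it has [k] in both [rukɔ] and [ruk].
So /g/ is underlying, and a rule of word-final obstruent devoicing — voiced obstruents become voiceless word-finally — gives [k].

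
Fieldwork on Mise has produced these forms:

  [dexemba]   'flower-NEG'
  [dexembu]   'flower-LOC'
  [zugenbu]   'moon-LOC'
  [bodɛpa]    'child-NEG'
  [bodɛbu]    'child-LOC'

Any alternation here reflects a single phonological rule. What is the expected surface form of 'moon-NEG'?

[zugenba]

The NEG suffix surfaces as [-ba] and [-pa], depending on the final segment of the stem.
By contrast the LOC suffix keeps its initial [b] throughout — that segment must be underlying.
The NEG suffix is therefore /-pa/ underlyingly, with post-nasal voicing: voiceless stops become voiced after a nasal.
After 'moon', which ends in a nasal, the suffix surfaces as [-ba], giving [zugenba].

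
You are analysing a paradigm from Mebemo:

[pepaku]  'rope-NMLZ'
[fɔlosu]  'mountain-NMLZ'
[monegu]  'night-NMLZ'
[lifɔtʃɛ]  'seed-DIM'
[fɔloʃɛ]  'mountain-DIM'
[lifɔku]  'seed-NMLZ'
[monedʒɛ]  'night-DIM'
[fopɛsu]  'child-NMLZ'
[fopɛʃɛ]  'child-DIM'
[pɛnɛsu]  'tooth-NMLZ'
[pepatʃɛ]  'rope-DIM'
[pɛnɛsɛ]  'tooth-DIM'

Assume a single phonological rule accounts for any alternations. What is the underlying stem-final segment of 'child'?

The root 'child' surfaces as [fopɛʃɛ] and [fopɛsu], with a stem-final [ʃ] ~ [s] alternation.
But 'tooth' keeps [s] in both environments ([pɛnɛsɛ], [pɛnɛsu]), so there is no rule changing /s/ to [ʃ] before the DIM suffix.
The alternation reflects depalatalization: palato-alveolar /tʃ/, /dʒ/ and /ʃ/ become [k], [g] and [s] when no front vowel follows. /ʃ/ is underlying.

/ʃ/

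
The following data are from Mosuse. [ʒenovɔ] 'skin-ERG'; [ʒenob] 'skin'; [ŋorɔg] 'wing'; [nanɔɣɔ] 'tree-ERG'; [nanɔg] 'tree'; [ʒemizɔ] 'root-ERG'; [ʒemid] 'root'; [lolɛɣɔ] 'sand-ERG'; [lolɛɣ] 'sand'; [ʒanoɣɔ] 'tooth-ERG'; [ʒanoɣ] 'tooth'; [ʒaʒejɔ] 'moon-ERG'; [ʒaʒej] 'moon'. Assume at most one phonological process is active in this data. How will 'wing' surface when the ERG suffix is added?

[ŋorɔɣɔ]

In [nanɔɣɔ] and [nanɔg] the final segment of 'tree' alternates: [ɣ] ~ [g].
But 'tooth' keeps [ɣ] in both environments ([ʒanoɣɔ], [ʒanoɣ]), so there is no rule changing /ɣ/ to [g] in isolation.
Therefore /g/ is basic and [ɣ] is derived by intervocalic spirantization (voiced stops become fricatives between vowels).
The one attested form of 'wing', [ŋorɔg], shows underlying /ŋorɔg/. Applying the same rule between vowels gives [ŋorɔɣɔ].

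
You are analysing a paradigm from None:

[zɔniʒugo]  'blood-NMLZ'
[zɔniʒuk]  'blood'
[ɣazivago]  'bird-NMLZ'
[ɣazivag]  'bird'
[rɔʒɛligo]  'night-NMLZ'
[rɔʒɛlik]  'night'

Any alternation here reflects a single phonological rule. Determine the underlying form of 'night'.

The stem for 'night' ends in [g] in [rɔʒɛligo] but [k] in [rɔʒɛlik].
If /g/ were underlying and a rule turned it into [k] in isolation, 'bird' would also alternate; but it has [g] in both [ɣazivago] and [ɣazivag].
The underlying segment must be /k/; voiceless stops become voiced between vowels, yielding [g] there.
So 'night' = /rɔʒɛlik/.

/rɔʒɛlik/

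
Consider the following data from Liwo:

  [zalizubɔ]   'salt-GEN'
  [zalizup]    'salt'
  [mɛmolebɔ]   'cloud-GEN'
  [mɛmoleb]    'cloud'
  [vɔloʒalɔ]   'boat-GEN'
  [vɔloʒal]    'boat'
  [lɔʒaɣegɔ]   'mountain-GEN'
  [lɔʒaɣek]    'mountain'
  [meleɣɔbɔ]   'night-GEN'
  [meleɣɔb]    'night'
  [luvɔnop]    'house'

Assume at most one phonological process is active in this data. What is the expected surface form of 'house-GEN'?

[luvɔnobɔ]

'salt' shows [b] ~ [p] at the end of the stem ([zalizubɔ] vs [zalizup]).
If /b/ were underlying and a rule turned it into [p] in isolation, 'cloud' would also alternate; but it has [b] in both [mɛmolebɔ] and [mɛmoleb].
The underlying segment must be /p/; voiceless stops become voiced between vowels, yielding [b] there.
From [luvɔnop] the stem 'house' is /luvɔnop/; between vowels this yields [luvɔnobɔ].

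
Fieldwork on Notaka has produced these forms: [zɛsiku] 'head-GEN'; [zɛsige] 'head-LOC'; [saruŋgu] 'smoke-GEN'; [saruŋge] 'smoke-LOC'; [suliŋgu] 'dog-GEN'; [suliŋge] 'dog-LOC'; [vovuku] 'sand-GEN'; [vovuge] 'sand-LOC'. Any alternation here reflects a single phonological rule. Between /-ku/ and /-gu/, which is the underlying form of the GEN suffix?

The GEN suffix surfaces as [-gu] and [-ku], depending on the final segment of the stem.
By contrast the LOC suffix keeps its initial [g] throughout — that segment must be underlying.
So the underlying form is /-ku/, and voiceless stops become voiced after a nasal.

/-ku/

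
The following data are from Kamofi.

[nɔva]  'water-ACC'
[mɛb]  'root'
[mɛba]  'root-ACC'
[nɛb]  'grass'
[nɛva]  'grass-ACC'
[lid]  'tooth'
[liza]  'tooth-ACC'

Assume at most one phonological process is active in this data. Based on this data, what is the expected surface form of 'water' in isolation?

The stem for 'grass' ends in [b] in [nɛb] but [v] in [nɛva].
But 'root' keeps [b] in both environments ([mɛb], [mɛba]), so there is no rule changing /b/ to [v] before the ACC suffix.
Therefore /v/ is basic and [b] is derived by word-final hardening (voiced fricatives become stops word-finally).
From [nɔva] the stem 'water' is /nɔv/; word-finally this yields [nɔb].

[nɔb]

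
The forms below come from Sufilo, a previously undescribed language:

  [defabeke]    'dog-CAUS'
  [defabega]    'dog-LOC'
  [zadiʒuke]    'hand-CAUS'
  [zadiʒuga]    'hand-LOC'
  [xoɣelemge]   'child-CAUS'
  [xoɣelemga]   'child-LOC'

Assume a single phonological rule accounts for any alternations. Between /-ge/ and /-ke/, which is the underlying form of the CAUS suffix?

/-ke/

The CAUS morpheme has two allomorphs, [-ge] and [-ke].
The LOC suffix, which begins with [g], is invariant after every stem; so [g] is not altered by any rule here.
So the underlying form is /-ke/, and voiceless stops become voiced after a nasal.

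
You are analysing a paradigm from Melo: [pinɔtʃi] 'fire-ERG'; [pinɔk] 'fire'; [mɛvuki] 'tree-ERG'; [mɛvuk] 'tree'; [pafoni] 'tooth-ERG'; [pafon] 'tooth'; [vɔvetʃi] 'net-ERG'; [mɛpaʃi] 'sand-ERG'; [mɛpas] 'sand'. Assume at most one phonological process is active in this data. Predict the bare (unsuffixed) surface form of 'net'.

The root 'fire' surfaces as [pinɔtʃi] and [pinɔk], with a stem-final [tʃ] ~ [k] alternation.
The stem 'tree' ([mɛvuki], [mɛvuk]) shows [k] unchanged in both environments, so [k] cannot be basic with [tʃ] derived before the ERG suffix.
Therefore /tʃ/ is basic and [k] is derived by depalatalization (palato-alveolar /tʃ/ and /ʃ/ become [k] and [s] when no front vowel follows).
From [vɔvetʃi] the stem 'net' is /vɔvetʃ/; when no front vowel follows this yields [vɔvek].

[vɔvek]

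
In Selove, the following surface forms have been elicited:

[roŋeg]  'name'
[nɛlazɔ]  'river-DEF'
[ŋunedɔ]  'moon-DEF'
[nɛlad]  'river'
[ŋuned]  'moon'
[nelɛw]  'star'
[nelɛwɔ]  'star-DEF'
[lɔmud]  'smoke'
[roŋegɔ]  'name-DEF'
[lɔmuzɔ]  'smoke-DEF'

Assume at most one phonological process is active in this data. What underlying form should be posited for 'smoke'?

The root 'smoke' surfaces as [lɔmuzɔ] and [lɔmud], with a stem-final [z] ~ [d] alternation.
If /d/ were underlying and a rule turned it into [z] before the DEF suffix, 'moon' would also alternate; but it has [d] in both [ŋunedɔ] and [ŋuned].
The alternation reflects word-final hardening: voiced fricatives become stops word-finally. /z/ is underlying.

/lɔmuz/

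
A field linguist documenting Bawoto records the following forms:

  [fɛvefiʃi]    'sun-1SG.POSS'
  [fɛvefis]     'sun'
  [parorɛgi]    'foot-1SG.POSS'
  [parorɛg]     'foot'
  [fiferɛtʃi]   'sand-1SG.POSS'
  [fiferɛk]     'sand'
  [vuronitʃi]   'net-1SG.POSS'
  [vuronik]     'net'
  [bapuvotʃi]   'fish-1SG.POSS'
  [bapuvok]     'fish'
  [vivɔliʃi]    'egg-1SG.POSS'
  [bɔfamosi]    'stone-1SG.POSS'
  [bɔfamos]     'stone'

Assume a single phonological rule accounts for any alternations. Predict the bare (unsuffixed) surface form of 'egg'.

[vivɔlis]

The stem for 'sun' ends in [ʃ] in [fɛvefiʃi] but [s] in [fɛvefis].
The stem 'stone' ([bɔfamosi], [bɔfamos]) shows [s] unchanged in both environments, so [s] cannot be basic with [ʃ] derived before the 1SG.POSS suffix.
The alternation reflects depalatalization: palato-alveolar /tʃ/ and /ʃ/ become [k] and [s] when no front vowel follows. /ʃ/ is underlying.
From [vivɔliʃi] the stem 'egg' is /vivɔliʃ/; when no front vowel follows this yields [vivɔlis].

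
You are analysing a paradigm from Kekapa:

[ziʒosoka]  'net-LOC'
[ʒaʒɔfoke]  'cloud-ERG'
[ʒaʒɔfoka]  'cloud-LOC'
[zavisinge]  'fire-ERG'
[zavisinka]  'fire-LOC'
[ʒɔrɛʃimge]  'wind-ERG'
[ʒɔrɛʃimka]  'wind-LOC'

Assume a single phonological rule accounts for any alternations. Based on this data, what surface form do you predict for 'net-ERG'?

The ERG suffix surfaces as [-ge] and [-ke], depending on the final segment of the stem.
By contrast the LOC suffix keeps its initial [k] throughout — that segment must be underlying.
So the underlying form is /-ge/, and voiced stops become voiceless after a vowel.
After 'net', which ends in a vowel, the suffix surfaces as [-ke], giving [ziʒosoke].

[ziʒosoke]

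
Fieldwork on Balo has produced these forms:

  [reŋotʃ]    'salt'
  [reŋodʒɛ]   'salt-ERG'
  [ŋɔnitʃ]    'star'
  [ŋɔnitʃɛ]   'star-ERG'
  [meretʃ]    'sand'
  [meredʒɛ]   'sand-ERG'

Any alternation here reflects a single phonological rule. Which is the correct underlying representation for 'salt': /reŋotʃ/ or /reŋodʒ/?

/reŋodʒ/

The stem for 'salt' ends in [tʃ] in [reŋotʃ] but [dʒ] in [reŋodʒɛ].
The stem 'star' ([ŋɔnitʃ], [ŋɔnitʃɛ]) shows [tʃ] unchanged in both environments, so [tʃ] cannot be basic with [dʒ] derived before the ERG suffix.
So /dʒ/ is underlying, and a rule of word-final obstruent devoicing — voiced obstruents become voiceless word-finally — gives [tʃ].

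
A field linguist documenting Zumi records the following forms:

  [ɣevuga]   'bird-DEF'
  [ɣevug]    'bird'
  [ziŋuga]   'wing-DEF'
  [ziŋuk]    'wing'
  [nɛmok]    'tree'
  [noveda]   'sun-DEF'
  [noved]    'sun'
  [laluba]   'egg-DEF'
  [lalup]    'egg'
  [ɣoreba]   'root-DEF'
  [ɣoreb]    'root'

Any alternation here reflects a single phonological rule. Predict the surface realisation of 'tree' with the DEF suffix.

The stem for 'wing' ends in [g] in [ziŋuga] but [k] in [ziŋuk].
If /g/ were underlying and a rule turned it into [k] in isolation, 'bird' would also alternate; but it has [g] in both [ɣevuga] and [ɣevug].
The alternation reflects intervocalic voicing: voiceless stops become voiced between vowels. /k/ is underlying.
From [nɛmok] the stem 'tree' is /nɛmok/; between vowels this yields [nɛmoga].

[nɛmoga]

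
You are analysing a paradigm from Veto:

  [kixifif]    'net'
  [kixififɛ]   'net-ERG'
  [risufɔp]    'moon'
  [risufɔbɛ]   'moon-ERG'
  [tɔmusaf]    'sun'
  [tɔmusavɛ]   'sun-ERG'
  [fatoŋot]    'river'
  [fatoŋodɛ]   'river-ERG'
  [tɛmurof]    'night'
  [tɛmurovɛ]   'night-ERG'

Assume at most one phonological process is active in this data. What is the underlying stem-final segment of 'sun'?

/v/

In [tɔmusaf] and [tɔmusavɛ] the final segment of 'sun' alternates: [f] ~ [v].
But 'net' keeps [f] in both environments ([kixifif], [kixififɛ]), so there is no rule changing /f/ to [v] before the ERG suffix.
So /v/ is underlying, and a rule of word-final obstruent devoicing — voiced obstruents become voiceless word-finally — gives [f].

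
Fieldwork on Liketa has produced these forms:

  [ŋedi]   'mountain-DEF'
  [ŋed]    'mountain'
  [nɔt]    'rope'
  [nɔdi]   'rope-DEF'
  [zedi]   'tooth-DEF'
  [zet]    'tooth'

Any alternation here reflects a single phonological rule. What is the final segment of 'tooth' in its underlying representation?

The stem for 'tooth' ends in [d] in [zedi] but [t] in [zet].
Compare 'mountain', with invariant [d] in [ŋedi] and [ŋed]: an analysis with underlying /d/ and a rule producing [t] in isolation would wrongly predict alternation here too.
The alternation reflects intervocalic voicing: voiceless stops become voiced between vowels. /t/ is underlying.

/t/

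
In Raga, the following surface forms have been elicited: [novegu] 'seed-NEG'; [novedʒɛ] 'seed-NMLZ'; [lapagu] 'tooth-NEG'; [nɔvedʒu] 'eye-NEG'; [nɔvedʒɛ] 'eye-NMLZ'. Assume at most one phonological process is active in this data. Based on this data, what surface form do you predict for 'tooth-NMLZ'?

The stem for 'seed' ends in [g] in [novegu] but [dʒ] in [novedʒɛ].
If /dʒ/ were underlying and a rule turned it into [g] before the NEG suffix, 'eye' would also alternate; but it has [dʒ] in both [nɔvedʒu] and [nɔvedʒɛ].
Therefore /g/ is basic and [dʒ] is derived by palatalization before a front vowel (/g/ becomes palato-alveolar [dʒ] before a front vowel).
From [lapagu] the stem 'tooth' is /lapag/; before a front vowel this yields [lapadʒɛ].

[lapadʒɛ]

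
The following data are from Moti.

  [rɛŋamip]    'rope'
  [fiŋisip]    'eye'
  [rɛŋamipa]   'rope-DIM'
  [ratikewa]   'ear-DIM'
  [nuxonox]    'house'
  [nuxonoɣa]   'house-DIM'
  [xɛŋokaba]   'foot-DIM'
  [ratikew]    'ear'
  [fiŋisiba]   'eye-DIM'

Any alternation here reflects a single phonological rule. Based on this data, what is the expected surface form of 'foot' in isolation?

The stem for 'eye' ends in [p] in [fiŋisip] but [b] in [fiŋisiba].
But 'rope' keeps [p] in both environments ([rɛŋamip], [rɛŋamipa]), so there is no rule changing /p/ to [b] before the DIM suffix.
The alternation reflects word-final obstruent devoicing: voiced obstruents become voiceless word-finally. /b/ is underlying.
The one attested form of 'foot', [xɛŋokaba], shows underlying /xɛŋokab/. Applying the same rule word-finally gives [xɛŋokap].

[xɛŋokap]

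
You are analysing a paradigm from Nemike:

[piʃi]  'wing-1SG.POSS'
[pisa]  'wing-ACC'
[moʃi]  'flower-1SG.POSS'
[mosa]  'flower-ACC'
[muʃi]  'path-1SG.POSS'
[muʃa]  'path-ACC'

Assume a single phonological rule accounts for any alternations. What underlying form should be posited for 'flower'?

/mos/

In [moʃi] and [mosa] the final segment of 'flower' alternates: [ʃ] ~ [s].
Compare 'path', with invariant [ʃ] in [muʃi] and [muʃa]: an analysis with underlying /ʃ/ and a rule producing [s] before the ACC suffix would wrongly predict alternation here too.
The underlying segment must be /s/; /s/ becomes palato-alveolar [ʃ] before a front vowel, yielding [ʃ] there.
Hence 'flower' is /mos/ underlyingly.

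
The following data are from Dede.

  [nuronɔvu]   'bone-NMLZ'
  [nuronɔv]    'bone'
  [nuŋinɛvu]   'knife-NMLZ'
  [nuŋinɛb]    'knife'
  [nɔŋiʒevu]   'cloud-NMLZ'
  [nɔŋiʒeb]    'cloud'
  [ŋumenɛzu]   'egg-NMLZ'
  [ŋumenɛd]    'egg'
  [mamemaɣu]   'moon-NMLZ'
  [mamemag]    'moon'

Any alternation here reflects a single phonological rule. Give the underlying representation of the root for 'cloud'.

/nɔŋiʒeb/

In [nɔŋiʒevu] and [nɔŋiʒeb] the final segment of 'cloud' alternates: [v] ~ [b].
Compare 'bone', with invariant [v] in [nuronɔvu] and [nuronɔv]: an analysis with underlying /v/ and a rule producing [b] in isolation would wrongly predict alternation here too.
The underlying segment must be /b/; voiced stops become fricatives between vowels, yielding [v] there.
So 'cloud' = /nɔŋiʒeb/.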